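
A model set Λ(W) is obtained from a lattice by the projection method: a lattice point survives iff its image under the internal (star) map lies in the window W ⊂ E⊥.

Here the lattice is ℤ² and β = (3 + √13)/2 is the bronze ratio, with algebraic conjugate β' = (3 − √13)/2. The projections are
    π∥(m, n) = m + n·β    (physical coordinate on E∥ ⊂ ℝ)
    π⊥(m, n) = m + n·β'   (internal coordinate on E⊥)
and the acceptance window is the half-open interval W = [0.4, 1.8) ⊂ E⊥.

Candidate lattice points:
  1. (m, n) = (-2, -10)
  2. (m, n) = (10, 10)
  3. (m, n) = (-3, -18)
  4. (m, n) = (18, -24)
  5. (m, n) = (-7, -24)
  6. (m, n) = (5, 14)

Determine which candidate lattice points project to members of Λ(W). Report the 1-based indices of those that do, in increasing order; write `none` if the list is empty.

1, 6

β' = (3−√13)/2 ≈ -0.302776.
candidate 1: (m,n)=(-2,-10) → π∥ = -2-10·β ≈ -35.027756, π⊥ = -2-10·β' ≈ 1.027756 ∈ [0.4, 1.8) ⇒ IN Λ
candidate 2: (m,n)=(10,10) → π∥ = 10+10·β ≈ 43.027756, π⊥ = 10+10·β' ≈ 6.972244 ∉ [0.4, 1.8) ⇒ out
candidate 3: (m,n)=(-3,-18) → π∥ = -3-18·β ≈ -62.449961, π⊥ = -3-18·β' ≈ 2.449961 ∉ [0.4, 1.8) ⇒ out
candidate 4: (m,n)=(18,-24) → π∥ = 18-24·β ≈ -61.266615, π⊥ = 18-24·β' ≈ 25.266615 ∉ [0.4, 1.8) ⇒ out
candidate 5: (m,n)=(-7,-24) → π∥ = -7-24·β ≈ -86.266615, π⊥ = -7-24·β' ≈ 0.266615 ∉ [0.4, 1.8) ⇒ out
candidate 6: (m,n)=(5,14) → π∥ = 5+14·β ≈ 51.238859, π⊥ = 5+14·β' ≈ 0.761141 ∈ [0.4, 1.8) ⇒ IN Λ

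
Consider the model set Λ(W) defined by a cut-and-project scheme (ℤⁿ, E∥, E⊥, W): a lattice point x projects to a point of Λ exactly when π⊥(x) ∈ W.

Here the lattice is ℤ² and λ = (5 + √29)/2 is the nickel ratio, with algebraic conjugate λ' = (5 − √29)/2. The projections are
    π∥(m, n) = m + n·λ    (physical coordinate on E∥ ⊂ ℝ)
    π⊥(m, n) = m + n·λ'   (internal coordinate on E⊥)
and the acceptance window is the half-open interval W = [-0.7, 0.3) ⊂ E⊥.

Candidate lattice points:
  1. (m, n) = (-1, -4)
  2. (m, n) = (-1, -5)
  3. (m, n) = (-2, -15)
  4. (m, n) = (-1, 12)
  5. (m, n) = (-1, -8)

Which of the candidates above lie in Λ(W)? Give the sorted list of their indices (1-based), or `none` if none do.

Numerically λ ≈ 5.192582 and λ' = −1/λ ≈ -0.192582.
[1] lift (-1,-4): star map gives -0.229670; window check -0.7 ≤ -0.229670 < 0.3 is true → IN Λ
[2] lift (-1,-5): star map gives -0.037088; window check -0.7 ≤ -0.037088 < 0.3 is true → IN Λ
[3] lift (-2,-15): star map gives 0.888736; window check -0.7 ≤ 0.888736 < 0.3 is false → out
[4] lift (-1,12): star map gives -3.310989; window check -0.7 ≤ -3.310989 < 0.3 is false → out
[5] lift (-1,-8): star map gives 0.540659; window check -0.7 ≤ 0.540659 < 0.3 is false → out

1, 2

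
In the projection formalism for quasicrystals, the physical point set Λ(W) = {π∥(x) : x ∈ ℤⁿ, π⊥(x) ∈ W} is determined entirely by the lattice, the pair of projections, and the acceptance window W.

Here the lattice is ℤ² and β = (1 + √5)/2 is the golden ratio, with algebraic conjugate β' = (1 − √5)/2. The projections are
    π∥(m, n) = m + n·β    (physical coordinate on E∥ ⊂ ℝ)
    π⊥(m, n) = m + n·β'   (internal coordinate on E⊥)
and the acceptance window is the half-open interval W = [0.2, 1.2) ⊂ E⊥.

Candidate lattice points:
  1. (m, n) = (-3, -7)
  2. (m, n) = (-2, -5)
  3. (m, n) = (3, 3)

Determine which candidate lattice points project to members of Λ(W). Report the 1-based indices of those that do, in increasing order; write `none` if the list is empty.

Numerically β ≈ 1.618034 and β' = −1/β ≈ -0.618034.
[1] lift (-3,-7): star map gives 1.326238; window check 0.2 ≤ 1.326238 < 1.2 is false → out
[2] lift (-2,-5): star map gives 1.090170; window check 0.2 ≤ 1.090170 < 1.2 is true → IN Λ
[3] lift (3,3): star map gives 1.145898; window check 0.2 ≤ 1.145898 < 1.2 is true → IN Λ

2, 3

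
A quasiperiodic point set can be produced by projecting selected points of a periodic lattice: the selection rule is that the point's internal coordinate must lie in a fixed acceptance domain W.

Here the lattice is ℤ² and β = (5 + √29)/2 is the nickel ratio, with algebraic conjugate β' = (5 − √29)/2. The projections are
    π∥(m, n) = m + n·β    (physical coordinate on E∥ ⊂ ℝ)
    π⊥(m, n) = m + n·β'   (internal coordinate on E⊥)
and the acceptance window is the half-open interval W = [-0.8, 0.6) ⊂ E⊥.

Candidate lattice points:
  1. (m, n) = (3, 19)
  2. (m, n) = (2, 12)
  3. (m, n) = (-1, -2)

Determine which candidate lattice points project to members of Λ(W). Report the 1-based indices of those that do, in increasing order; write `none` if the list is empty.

1, 2, 3

Compute β' = (5−√29)/2 = -0.1926, so π⊥(m,n) = m -0.1926·n.
[1] lift (3,19): star map gives -0.6591; window check -0.8 ≤ -0.6591 < 0.6 is true → IN Λ
[2] lift (2,12): star map gives -0.3110; window check -0.8 ≤ -0.3110 < 0.6 is true → IN Λ
[3] lift (-1,-2): star map gives -0.6148; window check -0.8 ≤ -0.6148 < 0.6 is true → IN Λ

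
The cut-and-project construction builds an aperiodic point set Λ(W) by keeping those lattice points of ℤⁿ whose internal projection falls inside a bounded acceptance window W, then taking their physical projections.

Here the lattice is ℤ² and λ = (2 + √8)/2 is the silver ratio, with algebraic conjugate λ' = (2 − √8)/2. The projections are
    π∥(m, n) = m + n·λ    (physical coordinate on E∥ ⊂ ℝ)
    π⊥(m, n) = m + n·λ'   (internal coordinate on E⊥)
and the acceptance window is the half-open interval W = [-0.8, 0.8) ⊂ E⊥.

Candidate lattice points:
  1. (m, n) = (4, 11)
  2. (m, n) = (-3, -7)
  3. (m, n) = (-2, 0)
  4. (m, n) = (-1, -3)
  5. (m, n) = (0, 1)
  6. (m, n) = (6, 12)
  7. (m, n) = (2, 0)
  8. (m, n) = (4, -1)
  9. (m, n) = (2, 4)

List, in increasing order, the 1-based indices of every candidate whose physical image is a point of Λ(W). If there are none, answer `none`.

Numerically λ ≈ 2.41421 and λ' = −1/λ ≈ -0.41421.
[1] lift (4,11): star map gives -0.55635; window check -0.8 ≤ -0.55635 < 0.8 is true → IN Λ
[2] lift (-3,-7): star map gives -0.10051; window check -0.8 ≤ -0.10051 < 0.8 is true → IN Λ
[3] lift (-2,0): star map gives -2.00000; window check -0.8 ≤ -2.00000 < 0.8 is false → out
[4] lift (-1,-3): star map gives 0.24264; window check -0.8 ≤ 0.24264 < 0.8 is true → IN Λ
[5] lift (0,1): star map gives -0.41421; window check -0.8 ≤ -0.41421 < 0.8 is true → IN Λ
[6] lift (6,12): star map gives 1.02944; window check -0.8 ≤ 1.02944 < 0.8 is false → out
[7] lift (2,0): star map gives 2.00000; window check -0.8 ≤ 2.00000 < 0.8 is false → out
[8] lift (4,-1): star map gives 4.41421; window check -0.8 ≤ 4.41421 < 0.8 is false → out
[9] lift (2,4): star map gives 0.34315; window check -0.8 ≤ 0.34315 < 0.8 is true → IN Λ

1, 2, 4, 5, 9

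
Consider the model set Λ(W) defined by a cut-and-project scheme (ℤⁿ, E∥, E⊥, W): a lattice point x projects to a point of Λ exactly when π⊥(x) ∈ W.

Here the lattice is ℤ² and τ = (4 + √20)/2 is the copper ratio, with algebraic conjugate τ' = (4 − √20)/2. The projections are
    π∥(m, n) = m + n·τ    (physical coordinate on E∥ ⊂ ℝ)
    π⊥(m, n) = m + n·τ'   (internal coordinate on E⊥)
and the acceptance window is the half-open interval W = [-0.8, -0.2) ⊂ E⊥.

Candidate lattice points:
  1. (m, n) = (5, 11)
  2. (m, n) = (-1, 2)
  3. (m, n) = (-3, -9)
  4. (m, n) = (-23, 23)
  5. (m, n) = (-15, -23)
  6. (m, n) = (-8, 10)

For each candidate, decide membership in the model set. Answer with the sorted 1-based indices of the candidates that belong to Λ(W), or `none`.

none

Numerically τ ≈ 4.2361 and τ' = −1/τ ≈ -0.2361.
#1 (5,11): internal coord 5 + (11)·τ' = +2.4033; +2.4033 ∉ [-0.8, -0.2) → out
#2 (-1,2): internal coord -1 + (2)·τ' = -1.4721; -1.4721 ∉ [-0.8, -0.2) → out
#3 (-3,-9): internal coord -3 + (-9)·τ' = -0.8754; -0.8754 ∉ [-0.8, -0.2) → out
#4 (-23,23): internal coord -23 + (23)·τ' = -28.4296; -28.4296 ∉ [-0.8, -0.2) → out
#5 (-15,-23): internal coord -15 + (-23)·τ' = -9.5704; -9.5704 ∉ [-0.8, -0.2) → out
#6 (-8,10): internal coord -8 + (10)·τ' = -10.3607; -10.3607 ∉ [-0.8, -0.2) → out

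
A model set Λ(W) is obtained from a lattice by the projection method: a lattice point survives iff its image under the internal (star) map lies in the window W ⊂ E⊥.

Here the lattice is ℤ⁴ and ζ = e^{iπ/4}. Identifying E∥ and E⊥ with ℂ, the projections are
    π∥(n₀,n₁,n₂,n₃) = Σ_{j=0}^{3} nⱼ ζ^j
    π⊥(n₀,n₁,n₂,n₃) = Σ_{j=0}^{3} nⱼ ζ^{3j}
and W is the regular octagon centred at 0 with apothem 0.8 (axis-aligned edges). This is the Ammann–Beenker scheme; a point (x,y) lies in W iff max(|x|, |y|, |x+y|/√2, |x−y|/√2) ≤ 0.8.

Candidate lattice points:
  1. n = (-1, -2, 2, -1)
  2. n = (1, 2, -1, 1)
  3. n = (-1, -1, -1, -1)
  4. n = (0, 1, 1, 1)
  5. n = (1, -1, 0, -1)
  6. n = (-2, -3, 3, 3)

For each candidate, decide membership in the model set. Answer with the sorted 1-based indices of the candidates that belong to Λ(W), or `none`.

4

With ζ = e^{iπ/4} the internal vectors are ζ^0,ζ^3,ζ^6,ζ^9.
#1 (-1, -2, 2, -1): internal (-0.29289, -4.12132); octagon support 4.12132 vs apothem 0.8 → ∉ W
#2 (1, 2, -1, 1): internal (0.29289, 3.12132); octagon support 3.12132 vs apothem 0.8 → ∉ W
#3 (-1, -1, -1, -1): internal (-1.00000, -0.41421); octagon support 1.00000 vs apothem 0.8 → ∉ W
#4 (0, 1, 1, 1): internal (0.00000, 0.41421); octagon support 0.41421 vs apothem 0.8 → ∈ W
#5 (1, -1, 0, -1): internal (1.00000, -1.41421); octagon support 1.70711 vs apothem 0.8 → ∉ W
#6 (-2, -3, 3, 3): internal (2.24264, -3.00000); octagon support 3.70711 vs apothem 0.8 → ∉ W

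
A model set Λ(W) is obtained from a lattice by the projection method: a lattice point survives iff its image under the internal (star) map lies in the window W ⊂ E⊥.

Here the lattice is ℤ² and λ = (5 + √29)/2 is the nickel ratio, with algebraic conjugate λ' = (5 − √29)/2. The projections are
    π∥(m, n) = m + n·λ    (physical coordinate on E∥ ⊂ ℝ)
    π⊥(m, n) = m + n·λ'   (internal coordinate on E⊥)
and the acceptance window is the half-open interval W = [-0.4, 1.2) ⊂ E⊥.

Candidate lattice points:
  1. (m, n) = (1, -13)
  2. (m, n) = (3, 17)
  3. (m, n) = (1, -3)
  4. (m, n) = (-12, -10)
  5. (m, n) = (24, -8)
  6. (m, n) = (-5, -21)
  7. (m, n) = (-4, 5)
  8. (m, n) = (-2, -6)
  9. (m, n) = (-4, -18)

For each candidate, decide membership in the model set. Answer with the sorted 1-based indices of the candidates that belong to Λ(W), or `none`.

λ' = (5−√29)/2 ≈ -0.19258.
candidate 1: (m,n)=(1,-13) → π∥ = 1-13·λ ≈ -66.50357, π⊥ = 1-13·λ' ≈ 3.50357 ∉ [-0.4, 1.2) ⇒ out
candidate 2: (m,n)=(3,17) → π∥ = 3+17·λ ≈ 91.27390, π⊥ = 3+17·λ' ≈ -0.27390 ∈ [-0.4, 1.2) ⇒ IN Λ
candidate 3: (m,n)=(1,-3) → π∥ = 1-3·λ ≈ -14.57775, π⊥ = 1-3·λ' ≈ 1.57775 ∉ [-0.4, 1.2) ⇒ out
candidate 4: (m,n)=(-12,-10) → π∥ = -12-10·λ ≈ -63.92582, π⊥ = -12-10·λ' ≈ -10.07418 ∉ [-0.4, 1.2) ⇒ out
candidate 5: (m,n)=(24,-8) → π∥ = 24-8·λ ≈ -17.54066, π⊥ = 24-8·λ' ≈ 25.54066 ∉ [-0.4, 1.2) ⇒ out
candidate 6: (m,n)=(-5,-21) → π∥ = -5-21·λ ≈ -114.04423, π⊥ = -5-21·λ' ≈ -0.95577 ∉ [-0.4, 1.2) ⇒ out
candidate 7: (m,n)=(-4,5) → π∥ = -4+5·λ ≈ 21.96291, π⊥ = -4+5·λ' ≈ -4.96291 ∉ [-0.4, 1.2) ⇒ out
candidate 8: (m,n)=(-2,-6) → π∥ = -2-6·λ ≈ -33.15549, π⊥ = -2-6·λ' ≈ -0.84451 ∉ [-0.4, 1.2) ⇒ out
candidate 9: (m,n)=(-4,-18) → π∥ = -4-18·λ ≈ -97.46648, π⊥ = -4-18·λ' ≈ -0.53352 ∉ [-0.4, 1.2) ⇒ out

2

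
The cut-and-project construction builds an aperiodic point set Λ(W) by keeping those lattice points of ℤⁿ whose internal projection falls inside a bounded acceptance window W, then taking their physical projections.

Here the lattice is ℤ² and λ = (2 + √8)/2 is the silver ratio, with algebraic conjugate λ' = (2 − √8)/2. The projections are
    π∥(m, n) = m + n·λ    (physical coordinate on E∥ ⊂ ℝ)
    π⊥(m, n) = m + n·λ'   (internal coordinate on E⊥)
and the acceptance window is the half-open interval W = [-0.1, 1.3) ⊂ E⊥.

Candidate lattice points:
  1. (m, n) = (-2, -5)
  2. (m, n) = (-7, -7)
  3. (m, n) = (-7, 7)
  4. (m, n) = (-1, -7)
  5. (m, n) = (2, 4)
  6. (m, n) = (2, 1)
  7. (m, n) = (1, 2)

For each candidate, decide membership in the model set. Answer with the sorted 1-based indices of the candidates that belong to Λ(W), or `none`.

1, 5, 7

Numerically λ ≈ 2.414214 and λ' = −1/λ ≈ -0.414214.
[1] lift (-2,-5): star map gives 0.071068; window check -0.1 ≤ 0.071068 < 1.3 is true → IN Λ
[2] lift (-7,-7): star map gives -4.100505; window check -0.1 ≤ -4.100505 < 1.3 is false → out
[3] lift (-7,7): star map gives -9.899495; window check -0.1 ≤ -9.899495 < 1.3 is false → out
[4] lift (-1,-7): star map gives 1.899495; window check -0.1 ≤ 1.899495 < 1.3 is false → out
[5] lift (2,4): star map gives 0.343146; window check -0.1 ≤ 0.343146 < 1.3 is true → IN Λ
[6] lift (2,1): star map gives 1.585786; window check -0.1 ≤ 1.585786 < 1.3 is false → out
[7] lift (1,2): star map gives 0.171573; window check -0.1 ≤ 0.171573 < 1.3 is true → IN Λ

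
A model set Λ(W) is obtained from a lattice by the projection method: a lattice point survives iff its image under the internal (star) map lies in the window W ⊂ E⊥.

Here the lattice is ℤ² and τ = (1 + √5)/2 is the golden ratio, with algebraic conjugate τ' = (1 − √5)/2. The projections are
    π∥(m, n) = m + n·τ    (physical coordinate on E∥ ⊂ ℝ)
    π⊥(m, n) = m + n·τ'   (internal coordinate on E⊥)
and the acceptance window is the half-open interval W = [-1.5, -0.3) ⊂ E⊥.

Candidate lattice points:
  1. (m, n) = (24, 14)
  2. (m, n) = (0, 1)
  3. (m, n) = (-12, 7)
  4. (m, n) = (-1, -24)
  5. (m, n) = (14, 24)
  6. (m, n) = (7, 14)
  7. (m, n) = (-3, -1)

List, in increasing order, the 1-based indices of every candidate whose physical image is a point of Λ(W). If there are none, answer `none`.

2, 5

Numerically τ ≈ 1.61803 and τ' = −1/τ ≈ -0.61803.
#1 (24,14): internal coord 24 + (14)·τ' = +15.34752; +15.34752 ∉ [-1.5, -0.3) → out
#2 (0,1): internal coord 0 + (1)·τ' = -0.61803; -0.61803 ∈ [-1.5, -0.3) → IN Λ
#3 (-12,7): internal coord -12 + (7)·τ' = -16.32624; -16.32624 ∉ [-1.5, -0.3) → out
#4 (-1,-24): internal coord -1 + (-24)·τ' = +13.83282; +13.83282 ∉ [-1.5, -0.3) → out
#5 (14,24): internal coord 14 + (24)·τ' = -0.83282; -0.83282 ∈ [-1.5, -0.3) → IN Λ
#6 (7,14): internal coord 7 + (14)·τ' = -1.65248; -1.65248 ∉ [-1.5, -0.3) → out
#7 (-3,-1): internal coord -3 + (-1)·τ' = -2.38197; -2.38197 ∉ [-1.5, -0.3) → out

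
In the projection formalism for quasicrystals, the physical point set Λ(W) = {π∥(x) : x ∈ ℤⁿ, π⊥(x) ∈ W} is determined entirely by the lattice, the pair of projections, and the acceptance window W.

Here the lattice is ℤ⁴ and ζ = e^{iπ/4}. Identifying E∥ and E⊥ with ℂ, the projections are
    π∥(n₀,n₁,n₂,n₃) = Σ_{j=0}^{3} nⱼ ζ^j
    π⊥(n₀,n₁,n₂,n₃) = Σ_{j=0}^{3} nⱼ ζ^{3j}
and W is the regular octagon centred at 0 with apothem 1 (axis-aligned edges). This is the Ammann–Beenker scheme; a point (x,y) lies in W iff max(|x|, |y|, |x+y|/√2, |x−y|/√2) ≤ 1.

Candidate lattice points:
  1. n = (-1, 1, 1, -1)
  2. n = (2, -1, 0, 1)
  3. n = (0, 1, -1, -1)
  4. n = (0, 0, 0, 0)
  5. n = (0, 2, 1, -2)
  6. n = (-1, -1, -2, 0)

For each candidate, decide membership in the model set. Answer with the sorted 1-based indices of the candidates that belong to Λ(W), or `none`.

4

Internal map: ζ^{3j} for j=0..3 gives (1,0), (−√2/2,√2/2), (0,−1), (√2/2,√2/2).
#1 (-1, 1, 1, -1): internal (-2.41421, -1.00000); octagon support 2.41421 vs apothem 1 → ∉ W
#2 (2, -1, 0, 1): internal (3.41421, 0.00000); octagon support 3.41421 vs apothem 1 → ∉ W
#3 (0, 1, -1, -1): internal (-1.41421, 1.00000); octagon support 1.70711 vs apothem 1 → ∉ W
#4 (0, 0, 0, 0): internal (0.00000, 0.00000); octagon support 0.00000 vs apothem 1 → ∈ W
#5 (0, 2, 1, -2): internal (-2.82843, -1.00000); octagon support 2.82843 vs apothem 1 → ∉ W
#6 (-1, -1, -2, 0): internal (-0.29289, 1.29289); octagon support 1.29289 vs apothem 1 → ∉ W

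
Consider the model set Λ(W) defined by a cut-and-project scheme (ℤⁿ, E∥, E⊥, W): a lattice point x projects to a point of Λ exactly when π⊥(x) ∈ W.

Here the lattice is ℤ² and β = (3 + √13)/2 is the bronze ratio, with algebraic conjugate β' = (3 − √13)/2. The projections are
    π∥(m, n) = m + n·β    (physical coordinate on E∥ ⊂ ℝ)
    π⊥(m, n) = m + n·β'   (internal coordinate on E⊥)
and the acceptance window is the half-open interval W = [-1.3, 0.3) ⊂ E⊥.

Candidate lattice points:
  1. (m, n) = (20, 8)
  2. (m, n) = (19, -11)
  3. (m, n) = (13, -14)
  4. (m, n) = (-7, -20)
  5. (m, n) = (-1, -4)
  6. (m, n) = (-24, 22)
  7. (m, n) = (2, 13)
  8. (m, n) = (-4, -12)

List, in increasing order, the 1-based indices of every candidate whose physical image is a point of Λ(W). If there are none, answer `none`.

β' = (3−√13)/2 ≈ -0.3028.
candidate 1: (m,n)=(20,8) → π∥ = 20+8·β ≈ 46.4222, π⊥ = 20+8·β' ≈ 17.5778 ∉ [-1.3, 0.3) ⇒ out
candidate 2: (m,n)=(19,-11) → π∥ = 19-11·β ≈ -17.3305, π⊥ = 19-11·β' ≈ 22.3305 ∉ [-1.3, 0.3) ⇒ out
candidate 3: (m,n)=(13,-14) → π∥ = 13-14·β ≈ -33.2389, π⊥ = 13-14·β' ≈ 17.2389 ∉ [-1.3, 0.3) ⇒ out
candidate 4: (m,n)=(-7,-20) → π∥ = -7-20·β ≈ -73.0555, π⊥ = -7-20·β' ≈ -0.9445 ∈ [-1.3, 0.3) ⇒ IN Λ
candidate 5: (m,n)=(-1,-4) → π∥ = -1-4·β ≈ -14.2111, π⊥ = -1-4·β' ≈ 0.2111 ∈ [-1.3, 0.3) ⇒ IN Λ
candidate 6: (m,n)=(-24,22) → π∥ = -24+22·β ≈ 48.6611, π⊥ = -24+22·β' ≈ -30.6611 ∉ [-1.3, 0.3) ⇒ out
candidate 7: (m,n)=(2,13) → π∥ = 2+13·β ≈ 44.9361, π⊥ = 2+13·β' ≈ -1.9361 ∉ [-1.3, 0.3) ⇒ out
candidate 8: (m,n)=(-4,-12) → π∥ = -4-12·β ≈ -43.6333, π⊥ = -4-12·β' ≈ -0.3667 ∈ [-1.3, 0.3) ⇒ IN Λ

4, 5, 8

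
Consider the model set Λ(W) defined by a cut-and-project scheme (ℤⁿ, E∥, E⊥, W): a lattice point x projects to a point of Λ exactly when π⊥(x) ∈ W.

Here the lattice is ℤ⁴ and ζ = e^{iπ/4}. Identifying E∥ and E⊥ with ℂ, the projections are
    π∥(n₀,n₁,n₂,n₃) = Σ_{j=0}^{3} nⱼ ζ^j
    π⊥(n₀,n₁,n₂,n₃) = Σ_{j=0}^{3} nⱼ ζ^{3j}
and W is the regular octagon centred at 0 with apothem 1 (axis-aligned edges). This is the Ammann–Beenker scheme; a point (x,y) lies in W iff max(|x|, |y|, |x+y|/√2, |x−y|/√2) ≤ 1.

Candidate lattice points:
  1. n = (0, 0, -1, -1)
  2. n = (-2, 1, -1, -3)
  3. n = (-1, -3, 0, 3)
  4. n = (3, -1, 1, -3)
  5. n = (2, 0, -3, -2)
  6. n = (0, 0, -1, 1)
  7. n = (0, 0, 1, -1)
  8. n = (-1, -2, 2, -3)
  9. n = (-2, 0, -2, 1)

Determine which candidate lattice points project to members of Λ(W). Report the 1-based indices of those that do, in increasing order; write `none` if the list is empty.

1

π⊥(n) = n₀ + n₁ζ³ + n₂ζ⁶ + n₃ζ⁹ where ζ = e^{iπ/4}.
candidate 1: n = (0, 0, -1, -1) → π⊥ ≈ (-0.707107, +0.292893); max(|x|,|y|,|x±y|/√2) = 0.707107 ≤ 1 ⇒ ∈ W
candidate 2: n = (-2, 1, -1, -3) → π⊥ ≈ (-4.828427, -0.414214); max(|x|,|y|,|x±y|/√2) = 4.828427 > 1 ⇒ ∉ W
candidate 3: n = (-1, -3, 0, 3) → π⊥ ≈ (+3.242641, +0.000000); max(|x|,|y|,|x±y|/√2) = 3.242641 > 1 ⇒ ∉ W
candidate 4: n = (3, -1, 1, -3) → π⊥ ≈ (+1.585786, -3.828427); max(|x|,|y|,|x±y|/√2) = 3.828427 > 1 ⇒ ∉ W
candidate 5: n = (2, 0, -3, -2) → π⊥ ≈ (+0.585786, +1.585786); max(|x|,|y|,|x±y|/√2) = 1.585786 > 1 ⇒ ∉ W
candidate 6: n = (0, 0, -1, 1) → π⊥ ≈ (+0.707107, +1.707107); max(|x|,|y|,|x±y|/√2) = 1.707107 > 1 ⇒ ∉ W
candidate 7: n = (0, 0, 1, -1) → π⊥ ≈ (-0.707107, -1.707107); max(|x|,|y|,|x±y|/√2) = 1.707107 > 1 ⇒ ∉ W
candidate 8: n = (-1, -2, 2, -3) → π⊥ ≈ (-1.707107, -5.535534); max(|x|,|y|,|x±y|/√2) = 5.535534 > 1 ⇒ ∉ W
candidate 9: n = (-2, 0, -2, 1) → π⊥ ≈ (-1.292893, +2.707107); max(|x|,|y|,|x±y|/√2) = 2.828427 > 1 ⇒ ∉ W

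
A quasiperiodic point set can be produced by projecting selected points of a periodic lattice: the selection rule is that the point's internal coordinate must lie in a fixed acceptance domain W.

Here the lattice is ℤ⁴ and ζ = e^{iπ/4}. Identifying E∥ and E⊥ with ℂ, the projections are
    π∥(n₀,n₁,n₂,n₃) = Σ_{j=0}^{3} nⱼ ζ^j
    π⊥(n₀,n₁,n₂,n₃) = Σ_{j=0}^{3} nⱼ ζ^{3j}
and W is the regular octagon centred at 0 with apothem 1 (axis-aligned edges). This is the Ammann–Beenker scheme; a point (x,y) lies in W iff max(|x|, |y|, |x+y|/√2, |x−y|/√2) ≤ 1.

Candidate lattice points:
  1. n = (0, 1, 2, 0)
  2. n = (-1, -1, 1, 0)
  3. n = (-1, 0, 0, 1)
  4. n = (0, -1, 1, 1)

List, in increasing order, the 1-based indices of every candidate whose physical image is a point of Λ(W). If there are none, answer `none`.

3

With ζ = e^{iπ/4} the internal vectors are ζ^0,ζ^3,ζ^6,ζ^9.
candidate 1: n = (0, 1, 2, 0) → π⊥ ≈ (-0.707107, -1.292893); max(|x|,|y|,|x±y|/√2) = 1.414214 > 1 ⇒ ∉ W
candidate 2: n = (-1, -1, 1, 0) → π⊥ ≈ (-0.292893, -1.707107); max(|x|,|y|,|x±y|/√2) = 1.707107 > 1 ⇒ ∉ W
candidate 3: n = (-1, 0, 0, 1) → π⊥ ≈ (-0.292893, +0.707107); max(|x|,|y|,|x±y|/√2) = 0.707107 ≤ 1 ⇒ ∈ W
candidate 4: n = (0, -1, 1, 1) → π⊥ ≈ (+1.414214, -1.000000); max(|x|,|y|,|x±y|/√2) = 1.707107 > 1 ⇒ ∉ W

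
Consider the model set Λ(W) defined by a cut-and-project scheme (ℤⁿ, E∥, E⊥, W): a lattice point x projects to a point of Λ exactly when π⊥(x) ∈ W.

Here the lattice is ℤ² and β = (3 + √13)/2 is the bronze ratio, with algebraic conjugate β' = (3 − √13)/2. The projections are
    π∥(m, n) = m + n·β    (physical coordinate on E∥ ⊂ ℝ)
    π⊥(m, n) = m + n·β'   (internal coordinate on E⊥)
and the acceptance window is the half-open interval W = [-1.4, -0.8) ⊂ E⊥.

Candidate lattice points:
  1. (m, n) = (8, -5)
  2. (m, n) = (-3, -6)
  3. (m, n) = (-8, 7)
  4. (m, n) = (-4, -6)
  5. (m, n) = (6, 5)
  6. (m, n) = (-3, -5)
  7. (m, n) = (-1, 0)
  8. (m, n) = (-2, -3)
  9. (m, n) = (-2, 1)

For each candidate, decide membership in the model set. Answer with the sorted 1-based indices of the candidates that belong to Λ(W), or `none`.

Compute β' = (3−√13)/2 = -0.30278, so π⊥(m,n) = m -0.30278·n.
#1 (8,-5): internal coord 8 + (-5)·β' = +9.51388; +9.51388 ∉ [-1.4, -0.8) → out
#2 (-3,-6): internal coord -3 + (-6)·β' = -1.18335; -1.18335 ∈ [-1.4, -0.8) → IN Λ
#3 (-8,7): internal coord -8 + (7)·β' = -10.11943; -10.11943 ∉ [-1.4, -0.8) → out
#4 (-4,-6): internal coord -4 + (-6)·β' = -2.18335; -2.18335 ∉ [-1.4, -0.8) → out
#5 (6,5): internal coord 6 + (5)·β' = +4.48612; +4.48612 ∉ [-1.4, -0.8) → out
#6 (-3,-5): internal coord -3 + (-5)·β' = -1.48612; -1.48612 ∉ [-1.4, -0.8) → out
#7 (-1,0): internal coord -1 + (0)·β' = -1.00000; -1.00000 ∈ [-1.4, -0.8) → IN Λ
#8 (-2,-3): internal coord -2 + (-3)·β' = -1.09167; -1.09167 ∈ [-1.4, -0.8) → IN Λ
#9 (-2,1): internal coord -2 + (1)·β' = -2.30278; -2.30278 ∉ [-1.4, -0.8) → out

2, 7, 8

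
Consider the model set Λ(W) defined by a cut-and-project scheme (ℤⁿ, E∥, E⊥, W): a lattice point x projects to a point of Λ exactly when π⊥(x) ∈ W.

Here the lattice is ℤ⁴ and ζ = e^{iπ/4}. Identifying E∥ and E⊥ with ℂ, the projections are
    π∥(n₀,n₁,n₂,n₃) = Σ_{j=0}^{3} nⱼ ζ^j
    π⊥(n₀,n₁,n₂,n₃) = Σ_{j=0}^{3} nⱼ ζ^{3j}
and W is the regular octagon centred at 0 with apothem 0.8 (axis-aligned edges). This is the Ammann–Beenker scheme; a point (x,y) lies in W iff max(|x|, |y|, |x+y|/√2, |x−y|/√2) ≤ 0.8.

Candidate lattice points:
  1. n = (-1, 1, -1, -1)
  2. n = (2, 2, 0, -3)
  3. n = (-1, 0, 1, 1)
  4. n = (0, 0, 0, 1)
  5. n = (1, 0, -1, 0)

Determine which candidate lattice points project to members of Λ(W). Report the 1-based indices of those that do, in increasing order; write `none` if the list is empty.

π⊥(n) = n₀ + n₁ζ³ + n₂ζ⁶ + n₃ζ⁹ where ζ = e^{iπ/4}.
candidate 1: n = (-1, 1, -1, -1) → π⊥ ≈ (-2.4142, +1.0000); max(|x|,|y|,|x±y|/√2) = 2.4142 > 0.8 ⇒ ∉ W
candidate 2: n = (2, 2, 0, -3) → π⊥ ≈ (-1.5355, -0.7071); max(|x|,|y|,|x±y|/√2) = 1.5858 > 0.8 ⇒ ∉ W
candidate 3: n = (-1, 0, 1, 1) → π⊥ ≈ (-0.2929, -0.2929); max(|x|,|y|,|x±y|/√2) = 0.4142 ≤ 0.8 ⇒ ∈ W
candidate 4: n = (0, 0, 0, 1) → π⊥ ≈ (+0.7071, +0.7071); max(|x|,|y|,|x±y|/√2) = 1.0000 > 0.8 ⇒ ∉ W
candidate 5: n = (1, 0, -1, 0) → π⊥ ≈ (+1.0000, +1.0000); max(|x|,|y|,|x±y|/√2) = 1.4142 > 0.8 ⇒ ∉ W

3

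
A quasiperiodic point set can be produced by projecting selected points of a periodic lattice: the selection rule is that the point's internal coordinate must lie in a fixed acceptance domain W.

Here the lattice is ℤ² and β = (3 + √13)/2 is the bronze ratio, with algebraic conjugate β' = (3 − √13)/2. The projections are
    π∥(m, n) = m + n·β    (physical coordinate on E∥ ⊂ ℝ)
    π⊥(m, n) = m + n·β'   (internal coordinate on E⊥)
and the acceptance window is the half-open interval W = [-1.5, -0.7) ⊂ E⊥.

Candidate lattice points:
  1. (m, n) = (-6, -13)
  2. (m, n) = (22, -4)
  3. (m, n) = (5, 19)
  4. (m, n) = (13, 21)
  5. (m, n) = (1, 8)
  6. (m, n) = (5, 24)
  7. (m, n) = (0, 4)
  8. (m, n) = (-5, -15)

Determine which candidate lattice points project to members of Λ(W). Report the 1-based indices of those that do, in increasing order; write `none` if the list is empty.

Numerically β ≈ 3.30278 and β' = −1/β ≈ -0.30278.
#1 (-6,-13): internal coord -6 + (-13)·β' = -2.06392; -2.06392 ∉ [-1.5, -0.7) → out
#2 (22,-4): internal coord 22 + (-4)·β' = +23.21110; +23.21110 ∉ [-1.5, -0.7) → out
#3 (5,19): internal coord 5 + (19)·β' = -0.75274; -0.75274 ∈ [-1.5, -0.7) → IN Λ
#4 (13,21): internal coord 13 + (21)·β' = +6.64171; +6.64171 ∉ [-1.5, -0.7) → out
#5 (1,8): internal coord 1 + (8)·β' = -1.42221; -1.42221 ∈ [-1.5, -0.7) → IN Λ
#6 (5,24): internal coord 5 + (24)·β' = -2.26662; -2.26662 ∉ [-1.5, -0.7) → out
#7 (0,4): internal coord 0 + (4)·β' = -1.21110; -1.21110 ∈ [-1.5, -0.7) → IN Λ
#8 (-5,-15): internal coord -5 + (-15)·β' = -0.45837; -0.45837 ∉ [-1.5, -0.7) → out

3, 5, 7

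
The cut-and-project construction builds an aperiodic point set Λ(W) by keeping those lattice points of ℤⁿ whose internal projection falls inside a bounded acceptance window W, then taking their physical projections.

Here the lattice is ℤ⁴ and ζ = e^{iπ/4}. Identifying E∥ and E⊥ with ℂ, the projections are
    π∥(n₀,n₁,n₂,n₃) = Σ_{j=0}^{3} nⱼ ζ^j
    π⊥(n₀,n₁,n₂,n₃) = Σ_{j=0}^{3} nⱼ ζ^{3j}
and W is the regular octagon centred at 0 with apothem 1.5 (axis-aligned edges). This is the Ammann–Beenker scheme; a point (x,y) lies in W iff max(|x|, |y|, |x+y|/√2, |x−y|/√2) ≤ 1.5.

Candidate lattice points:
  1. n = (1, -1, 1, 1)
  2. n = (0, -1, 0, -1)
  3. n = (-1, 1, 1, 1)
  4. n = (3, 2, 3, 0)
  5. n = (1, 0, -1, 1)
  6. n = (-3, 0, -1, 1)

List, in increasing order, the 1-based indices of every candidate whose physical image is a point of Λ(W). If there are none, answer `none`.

With ζ = e^{iπ/4} the internal vectors are ζ^0,ζ^3,ζ^6,ζ^9.
#1 (1, -1, 1, 1): internal (2.414214, -1.000000); octagon support 2.414214 vs apothem 1.5 → ∉ W
#2 (0, -1, 0, -1): internal (0.000000, -1.414214); octagon support 1.414214 vs apothem 1.5 → ∈ W
#3 (-1, 1, 1, 1): internal (-1.000000, 0.414214); octagon support 1.000000 vs apothem 1.5 → ∈ W
#4 (3, 2, 3, 0): internal (1.585786, -1.585786); octagon support 2.242641 vs apothem 1.5 → ∉ W
#5 (1, 0, -1, 1): internal (1.707107, 1.707107); octagon support 2.414214 vs apothem 1.5 → ∉ W
#6 (-3, 0, -1, 1): internal (-2.292893, 1.707107); octagon support 2.828427 vs apothem 1.5 → ∉ W

2, 3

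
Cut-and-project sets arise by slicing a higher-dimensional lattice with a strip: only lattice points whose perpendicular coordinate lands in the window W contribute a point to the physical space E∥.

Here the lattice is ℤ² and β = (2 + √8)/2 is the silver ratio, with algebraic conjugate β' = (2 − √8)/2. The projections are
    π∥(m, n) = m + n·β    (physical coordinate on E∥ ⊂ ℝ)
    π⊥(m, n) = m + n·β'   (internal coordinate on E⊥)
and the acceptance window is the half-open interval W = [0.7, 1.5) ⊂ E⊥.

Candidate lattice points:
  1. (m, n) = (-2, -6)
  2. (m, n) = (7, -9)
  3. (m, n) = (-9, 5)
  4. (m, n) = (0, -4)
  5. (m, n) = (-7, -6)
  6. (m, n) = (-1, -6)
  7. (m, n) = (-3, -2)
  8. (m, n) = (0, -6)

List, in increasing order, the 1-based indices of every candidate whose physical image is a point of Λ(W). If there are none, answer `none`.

β' = (2−√8)/2 ≈ -0.4142.
candidate 1: (m,n)=(-2,-6) → π∥ = -2-6·β ≈ -16.4853, π⊥ = -2-6·β' ≈ 0.4853 ∉ [0.7, 1.5) ⇒ out
candidate 2: (m,n)=(7,-9) → π∥ = 7-9·β ≈ -14.7279, π⊥ = 7-9·β' ≈ 10.7279 ∉ [0.7, 1.5) ⇒ out
candidate 3: (m,n)=(-9,5) → π∥ = -9+5·β ≈ 3.0711, π⊥ = -9+5·β' ≈ -11.0711 ∉ [0.7, 1.5) ⇒ out
candidate 4: (m,n)=(0,-4) → π∥ = 0-4·β ≈ -9.6569, π⊥ = 0-4·β' ≈ 1.6569 ∉ [0.7, 1.5) ⇒ out
candidate 5: (m,n)=(-7,-6) → π∥ = -7-6·β ≈ -21.4853, π⊥ = -7-6·β' ≈ -4.5147 ∉ [0.7, 1.5) ⇒ out
candidate 6: (m,n)=(-1,-6) → π∥ = -1-6·β ≈ -15.4853, π⊥ = -1-6·β' ≈ 1.4853 ∈ [0.7, 1.5) ⇒ IN Λ
candidate 7: (m,n)=(-3,-2) → π∥ = -3-2·β ≈ -7.8284, π⊥ = -3-2·β' ≈ -2.1716 ∉ [0.7, 1.5) ⇒ out
candidate 8: (m,n)=(0,-6) → π∥ = 0-6·β ≈ -14.4853, π⊥ = 0-6·β' ≈ 2.4853 ∉ [0.7, 1.5) ⇒ out

6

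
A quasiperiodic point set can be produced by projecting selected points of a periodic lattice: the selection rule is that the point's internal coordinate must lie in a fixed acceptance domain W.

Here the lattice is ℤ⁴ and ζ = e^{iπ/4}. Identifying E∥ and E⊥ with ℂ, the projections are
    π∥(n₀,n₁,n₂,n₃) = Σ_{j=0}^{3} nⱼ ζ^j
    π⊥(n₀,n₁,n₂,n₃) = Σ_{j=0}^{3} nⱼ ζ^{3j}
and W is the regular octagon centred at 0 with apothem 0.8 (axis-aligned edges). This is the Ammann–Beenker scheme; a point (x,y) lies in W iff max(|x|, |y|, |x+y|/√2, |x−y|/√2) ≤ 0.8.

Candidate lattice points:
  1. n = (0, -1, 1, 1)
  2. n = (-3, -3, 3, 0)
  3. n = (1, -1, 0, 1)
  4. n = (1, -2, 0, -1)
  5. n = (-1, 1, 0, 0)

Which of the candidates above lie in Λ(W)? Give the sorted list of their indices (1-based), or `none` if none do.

Internal map: ζ^{3j} for j=0..3 gives (1,0), (−√2/2,√2/2), (0,−1), (√2/2,√2/2).
candidate 1: n = (0, -1, 1, 1) → π⊥ ≈ (+1.414214, -1.000000); max(|x|,|y|,|x±y|/√2) = 1.707107 > 0.8 ⇒ ∉ W
candidate 2: n = (-3, -3, 3, 0) → π⊥ ≈ (-0.878680, -5.121320); max(|x|,|y|,|x±y|/√2) = 5.121320 > 0.8 ⇒ ∉ W
candidate 3: n = (1, -1, 0, 1) → π⊥ ≈ (+2.414214, +0.000000); max(|x|,|y|,|x±y|/√2) = 2.414214 > 0.8 ⇒ ∉ W
candidate 4: n = (1, -2, 0, -1) → π⊥ ≈ (+1.707107, -2.121320); max(|x|,|y|,|x±y|/√2) = 2.707107 > 0.8 ⇒ ∉ W
candidate 5: n = (-1, 1, 0, 0) → π⊥ ≈ (-1.707107, +0.707107); max(|x|,|y|,|x±y|/√2) = 1.707107 > 0.8 ⇒ ∉ W

none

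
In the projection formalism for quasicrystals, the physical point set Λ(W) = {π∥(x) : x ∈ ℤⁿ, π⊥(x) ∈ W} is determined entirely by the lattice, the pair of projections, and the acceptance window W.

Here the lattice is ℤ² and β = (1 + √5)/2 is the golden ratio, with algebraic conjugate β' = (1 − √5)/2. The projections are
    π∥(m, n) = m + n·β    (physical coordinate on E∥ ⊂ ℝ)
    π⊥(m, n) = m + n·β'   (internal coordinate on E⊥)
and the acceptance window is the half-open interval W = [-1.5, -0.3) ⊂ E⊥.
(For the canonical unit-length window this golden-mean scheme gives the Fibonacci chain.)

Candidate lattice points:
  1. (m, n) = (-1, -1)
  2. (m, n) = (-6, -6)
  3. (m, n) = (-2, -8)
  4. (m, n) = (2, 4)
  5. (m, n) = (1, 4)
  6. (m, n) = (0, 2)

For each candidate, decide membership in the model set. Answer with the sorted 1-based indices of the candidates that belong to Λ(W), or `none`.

1, 4, 5, 6

β' = (1−√5)/2 ≈ -0.618034.
[1] lift (-1,-1): star map gives -0.381966; window check -1.5 ≤ -0.381966 < -0.3 is true → IN Λ
[2] lift (-6,-6): star map gives -2.291796; window check -1.5 ≤ -2.291796 < -0.3 is false → out
[3] lift (-2,-8): star map gives 2.944272; window check -1.5 ≤ 2.944272 < -0.3 is false → out
[4] lift (2,4): star map gives -0.472136; window check -1.5 ≤ -0.472136 < -0.3 is true → IN Λ
[5] lift (1,4): star map gives -1.472136; window check -1.5 ≤ -1.472136 < -0.3 is true → IN Λ
[6] lift (0,2): star map gives -1.236068; window check -1.5 ≤ -1.236068 < -0.3 is true → IN Λ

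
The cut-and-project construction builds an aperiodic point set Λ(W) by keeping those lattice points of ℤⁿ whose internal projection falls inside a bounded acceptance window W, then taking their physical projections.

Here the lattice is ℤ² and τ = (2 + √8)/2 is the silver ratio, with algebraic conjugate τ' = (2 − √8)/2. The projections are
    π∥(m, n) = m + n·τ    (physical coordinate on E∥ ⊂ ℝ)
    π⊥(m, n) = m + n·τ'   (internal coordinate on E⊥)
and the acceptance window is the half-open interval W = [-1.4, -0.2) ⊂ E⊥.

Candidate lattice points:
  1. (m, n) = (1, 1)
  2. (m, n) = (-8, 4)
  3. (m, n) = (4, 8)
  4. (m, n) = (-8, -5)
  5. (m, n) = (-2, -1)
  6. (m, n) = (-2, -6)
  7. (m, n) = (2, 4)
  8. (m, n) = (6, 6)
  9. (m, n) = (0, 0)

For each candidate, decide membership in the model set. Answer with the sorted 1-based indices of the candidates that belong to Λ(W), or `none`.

Numerically τ ≈ 2.4142 and τ' = −1/τ ≈ -0.4142.
candidate 1: (m,n)=(1,1) → π∥ = 1+1·τ ≈ 3.4142, π⊥ = 1+1·τ' ≈ 0.5858 ∉ [-1.4, -0.2) ⇒ out
candidate 2: (m,n)=(-8,4) → π∥ = -8+4·τ ≈ 1.6569, π⊥ = -8+4·τ' ≈ -9.6569 ∉ [-1.4, -0.2) ⇒ out
candidate 3: (m,n)=(4,8) → π∥ = 4+8·τ ≈ 23.3137, π⊥ = 4+8·τ' ≈ 0.6863 ∉ [-1.4, -0.2) ⇒ out
candidate 4: (m,n)=(-8,-5) → π∥ = -8-5·τ ≈ -20.0711, π⊥ = -8-5·τ' ≈ -5.9289 ∉ [-1.4, -0.2) ⇒ out
candidate 5: (m,n)=(-2,-1) → π∥ = -2-1·τ ≈ -4.4142, π⊥ = -2-1·τ' ≈ -1.5858 ∉ [-1.4, -0.2) ⇒ out
candidate 6: (m,n)=(-2,-6) → π∥ = -2-6·τ ≈ -16.4853, π⊥ = -2-6·τ' ≈ 0.4853 ∉ [-1.4, -0.2) ⇒ out
candidate 7: (m,n)=(2,4) → π∥ = 2+4·τ ≈ 11.6569, π⊥ = 2+4·τ' ≈ 0.3431 ∉ [-1.4, -0.2) ⇒ out
candidate 8: (m,n)=(6,6) → π∥ = 6+6·τ ≈ 20.4853, π⊥ = 6+6·τ' ≈ 3.5147 ∉ [-1.4, -0.2) ⇒ out
candidate 9: (m,n)=(0,0) → π∥ = 0+0·τ ≈ 0.0000, π⊥ = 0+0·τ' ≈ 0.0000 ∉ [-1.4, -0.2) ⇒ out

none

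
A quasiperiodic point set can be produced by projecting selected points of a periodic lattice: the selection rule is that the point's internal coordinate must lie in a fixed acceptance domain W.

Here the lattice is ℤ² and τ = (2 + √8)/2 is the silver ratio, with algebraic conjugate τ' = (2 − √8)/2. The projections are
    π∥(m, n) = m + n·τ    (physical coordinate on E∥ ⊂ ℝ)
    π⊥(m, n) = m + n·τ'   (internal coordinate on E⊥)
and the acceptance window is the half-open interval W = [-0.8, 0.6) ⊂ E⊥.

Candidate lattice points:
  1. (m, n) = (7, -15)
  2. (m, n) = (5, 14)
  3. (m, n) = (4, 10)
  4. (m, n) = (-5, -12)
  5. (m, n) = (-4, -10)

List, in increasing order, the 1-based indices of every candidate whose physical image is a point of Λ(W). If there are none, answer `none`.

2, 3, 4, 5

Numerically τ ≈ 2.4142 and τ' = −1/τ ≈ -0.4142.
[1] lift (7,-15): star map gives 13.2132; window check -0.8 ≤ 13.2132 < 0.6 is false → out
[2] lift (5,14): star map gives -0.7990; window check -0.8 ≤ -0.7990 < 0.6 is true → IN Λ
[3] lift (4,10): star map gives -0.1421; window check -0.8 ≤ -0.1421 < 0.6 is true → IN Λ
[4] lift (-5,-12): star map gives -0.0294; window check -0.8 ≤ -0.0294 < 0.6 is true → IN Λ
[5] lift (-4,-10): star map gives 0.1421; window check -0.8 ≤ 0.1421 < 0.6 is true → IN Λ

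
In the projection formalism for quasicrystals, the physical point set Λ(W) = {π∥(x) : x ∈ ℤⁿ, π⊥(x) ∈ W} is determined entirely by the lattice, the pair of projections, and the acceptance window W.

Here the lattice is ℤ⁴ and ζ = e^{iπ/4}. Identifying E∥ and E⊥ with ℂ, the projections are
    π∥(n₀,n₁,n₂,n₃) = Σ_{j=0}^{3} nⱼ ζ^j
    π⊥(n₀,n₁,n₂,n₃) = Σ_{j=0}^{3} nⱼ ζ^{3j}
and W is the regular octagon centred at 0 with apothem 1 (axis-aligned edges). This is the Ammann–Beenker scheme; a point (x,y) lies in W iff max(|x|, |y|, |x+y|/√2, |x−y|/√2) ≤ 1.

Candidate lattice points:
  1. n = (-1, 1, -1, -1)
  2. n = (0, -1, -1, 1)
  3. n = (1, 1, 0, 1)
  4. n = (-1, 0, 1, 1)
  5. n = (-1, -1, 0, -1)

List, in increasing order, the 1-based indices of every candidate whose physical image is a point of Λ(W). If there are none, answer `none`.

4

Internal map: ζ^{3j} for j=0..3 gives (1,0), (−√2/2,√2/2), (0,−1), (√2/2,√2/2).
candidate 1: n = (-1, 1, -1, -1) → π⊥ ≈ (-2.41421, +1.00000); max(|x|,|y|,|x±y|/√2) = 2.41421 > 1 ⇒ ∉ W
candidate 2: n = (0, -1, -1, 1) → π⊥ ≈ (+1.41421, +1.00000); max(|x|,|y|,|x±y|/√2) = 1.70711 > 1 ⇒ ∉ W
candidate 3: n = (1, 1, 0, 1) → π⊥ ≈ (+1.00000, +1.41421); max(|x|,|y|,|x±y|/√2) = 1.70711 > 1 ⇒ ∉ W
candidate 4: n = (-1, 0, 1, 1) → π⊥ ≈ (-0.29289, -0.29289); max(|x|,|y|,|x±y|/√2) = 0.41421 ≤ 1 ⇒ ∈ W
candidate 5: n = (-1, -1, 0, -1) → π⊥ ≈ (-1.00000, -1.41421); max(|x|,|y|,|x±y|/√2) = 1.70711 > 1 ⇒ ∉ W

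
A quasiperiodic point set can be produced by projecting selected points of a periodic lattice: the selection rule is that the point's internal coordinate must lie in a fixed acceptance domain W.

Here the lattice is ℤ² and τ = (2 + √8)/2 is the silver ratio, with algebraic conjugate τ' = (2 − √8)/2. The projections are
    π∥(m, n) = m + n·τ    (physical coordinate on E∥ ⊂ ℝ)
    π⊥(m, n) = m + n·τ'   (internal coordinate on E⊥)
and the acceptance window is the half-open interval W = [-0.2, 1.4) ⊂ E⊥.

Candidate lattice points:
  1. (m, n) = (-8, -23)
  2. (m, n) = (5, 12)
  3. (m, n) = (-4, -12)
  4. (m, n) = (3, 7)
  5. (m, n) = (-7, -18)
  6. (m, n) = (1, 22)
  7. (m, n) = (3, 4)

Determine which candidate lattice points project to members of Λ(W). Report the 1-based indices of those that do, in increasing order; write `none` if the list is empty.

2, 3, 4, 5, 7

Numerically τ ≈ 2.41421 and τ' = −1/τ ≈ -0.41421.
[1] lift (-8,-23): star map gives 1.52691; window check -0.2 ≤ 1.52691 < 1.4 is false → out
[2] lift (5,12): star map gives 0.02944; window check -0.2 ≤ 0.02944 < 1.4 is true → IN Λ
[3] lift (-4,-12): star map gives 0.97056; window check -0.2 ≤ 0.97056 < 1.4 is true → IN Λ
[4] lift (3,7): star map gives 0.10051; window check -0.2 ≤ 0.10051 < 1.4 is true → IN Λ
[5] lift (-7,-18): star map gives 0.45584; window check -0.2 ≤ 0.45584 < 1.4 is true → IN Λ
[6] lift (1,22): star map gives -8.11270; window check -0.2 ≤ -8.11270 < 1.4 is false → out
[7] lift (3,4): star map gives 1.34315; window check -0.2 ≤ 1.34315 < 1.4 is true → IN Λ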